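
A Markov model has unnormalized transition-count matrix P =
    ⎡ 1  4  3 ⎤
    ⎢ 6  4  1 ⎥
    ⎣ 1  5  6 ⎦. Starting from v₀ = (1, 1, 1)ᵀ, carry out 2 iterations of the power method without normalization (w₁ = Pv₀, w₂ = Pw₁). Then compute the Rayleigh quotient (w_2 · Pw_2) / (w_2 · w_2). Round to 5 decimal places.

w1 = Pv₀ = (1·1 + 4·1 + 3·1; 6·1 + 4·1 + 1·1; 1·1 + 5·1 + 6·1) = (8, 11, 12)
w2 = Pw1 = (1·8 + 4·11 + 3·12; 6·8 + 4·11 + 1·12; 1·8 + 5·11 + 6·12) = (88, 104, 135)
Pw2 = (909, 1079, 1418)
w2·Pw2 = 88·909 + 104·1079 + 135·1418 = 383638; w2·w2 = 88·88 + 104·104 + 135·135 = 36785
λ ≈ 383638/36785 = 10.42920

10.42920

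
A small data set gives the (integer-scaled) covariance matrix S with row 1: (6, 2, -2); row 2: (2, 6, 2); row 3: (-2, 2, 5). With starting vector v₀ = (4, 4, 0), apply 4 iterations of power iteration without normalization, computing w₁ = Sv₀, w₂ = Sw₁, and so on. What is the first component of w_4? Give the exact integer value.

w1 = Sv₀ = (32, 32, 0)
w2 = Sw1 = (256, 256, 0)
w3 = Sw2 = (2048, 2048, 0)
w4 = Sw3 = (16384, 16384, 0)
The requested component of w4 is 16384.

16384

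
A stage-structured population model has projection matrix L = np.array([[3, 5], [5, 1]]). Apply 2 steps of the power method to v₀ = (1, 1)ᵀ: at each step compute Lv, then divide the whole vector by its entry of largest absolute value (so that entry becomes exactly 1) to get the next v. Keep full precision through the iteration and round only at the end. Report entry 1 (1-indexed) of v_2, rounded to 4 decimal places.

Lv0 = (8.00000, 6.00000); divide by 8.00000 → v1 = (1.00000, 0.75000)
Lv1 = (6.75000, 5.75000); divide by 6.75000 → v2 = (1.00000, 0.85185)
Requested entry of v2: 54/54 = 1.0000

1.0000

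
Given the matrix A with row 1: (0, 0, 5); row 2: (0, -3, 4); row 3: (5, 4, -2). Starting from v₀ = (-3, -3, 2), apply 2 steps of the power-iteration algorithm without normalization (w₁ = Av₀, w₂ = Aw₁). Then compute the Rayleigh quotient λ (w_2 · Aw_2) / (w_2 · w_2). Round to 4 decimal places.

w1 = Av₀ = (0·(-3) + 0·(-3) + 5·2; 0·(-3) + (-3)·(-3) + 4·2; 5·(-3) + 4·(-3) + (-2)·2) = (10, 17, -31)
w2 = Aw1 = (0·10 + 0·17 + 5·(-31); 0·10 + (-3)·17 + 4·(-31); 5·10 + 4·17 + (-2)·(-31)) = (-155, -175, 180)
Aw2 = (900, 1245, -1835)
w2·Aw2 = (-155)·900 + (-175)·1245 + 180·(-1835) = -687675; w2·w2 = (-155)·(-155) + (-175)·(-175) + 180·180 = 87050
λ ≈ -687675/87050 = -7.8998

λ ≈ -7.8998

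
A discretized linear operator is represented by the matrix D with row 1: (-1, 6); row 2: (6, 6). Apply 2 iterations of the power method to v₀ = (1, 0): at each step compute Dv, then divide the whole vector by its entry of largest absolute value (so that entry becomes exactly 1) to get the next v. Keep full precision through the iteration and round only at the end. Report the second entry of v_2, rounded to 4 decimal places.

Dv0 = (-1.00000, 6.00000); divide by 6.00000 → v1 = (-0.16667, 1.00000)
Dv1 = (6.16667, 5.00000); divide by 6.16667 → v2 = (1.00000, 0.81081)
Requested entry of v2: 30/37 = 0.8108

0.8108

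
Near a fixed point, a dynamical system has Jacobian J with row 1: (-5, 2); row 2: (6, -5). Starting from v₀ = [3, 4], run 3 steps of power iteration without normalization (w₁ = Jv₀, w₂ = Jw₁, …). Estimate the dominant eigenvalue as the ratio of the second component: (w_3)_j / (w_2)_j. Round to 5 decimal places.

λ ≈ -10.81250

w1 = Jv₀ = (-7, -2)
w2 = Jw1 = (31, -32)
w3 = Jw2 = (-219, 346)
Ratio at component: 346 / -32 = -10.81250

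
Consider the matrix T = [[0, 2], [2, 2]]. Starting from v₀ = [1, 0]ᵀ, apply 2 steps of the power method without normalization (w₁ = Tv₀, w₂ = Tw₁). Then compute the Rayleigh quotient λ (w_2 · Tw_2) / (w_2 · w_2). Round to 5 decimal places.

λ ≈ 3.00000

w1 = Tv₀ = (0·1 + 2·0; 2·1 + 2·0) = (0, 2)
w2 = Tw1 = (0·0 + 2·2; 2·0 + 2·2) = (4, 4)
Tw2 = (8, 16)
w2·Tw2 = 4·8 + 4·16 = 96; w2·w2 = 4·4 + 4·4 = 32
λ ≈ 96/32 = 3.00000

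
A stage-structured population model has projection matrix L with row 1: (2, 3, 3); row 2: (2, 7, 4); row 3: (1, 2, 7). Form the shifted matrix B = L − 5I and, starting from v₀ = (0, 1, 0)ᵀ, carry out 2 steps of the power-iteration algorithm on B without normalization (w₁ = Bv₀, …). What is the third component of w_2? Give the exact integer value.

11

B = L − 5I has rows (-3, 3, 3); (2, 2, 4); (1, 2, 2)
w1 = Bv₀ = (3, 2, 2)
w2 = Bw1 = (3, 18, 11)
Requested component of w2: 11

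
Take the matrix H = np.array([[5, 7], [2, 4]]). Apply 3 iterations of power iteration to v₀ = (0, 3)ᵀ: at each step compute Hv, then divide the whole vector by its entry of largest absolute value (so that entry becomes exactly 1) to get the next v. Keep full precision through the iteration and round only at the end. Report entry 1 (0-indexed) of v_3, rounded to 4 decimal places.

Hv0 = (21.00000, 12.00000); divide by 21.00000 → v1 = (1.00000, 0.57143)
Hv1 = (9.00000, 4.28571); divide by 9.00000 → v2 = (1.00000, 0.47619)
Hv2 = (8.33333, 3.90476); divide by 8.33333 → v3 = (1.00000, 0.46857)
Requested entry of v3: 738/1575 = 0.4686

0.4686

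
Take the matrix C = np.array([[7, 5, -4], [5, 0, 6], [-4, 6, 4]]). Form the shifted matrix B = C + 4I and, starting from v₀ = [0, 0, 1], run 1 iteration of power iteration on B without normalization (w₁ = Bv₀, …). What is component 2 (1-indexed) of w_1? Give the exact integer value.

B = C + 4I has rows (11, 5, -4); (5, 4, 6); (-4, 6, 8)
w1 = Bv₀ = (11·0 + 5·0 + (-4)·1; 5·0 + 4·0 + 6·1; (-4)·0 + 6·0 + 8·1) = (-4, 6, 8)
Requested component of w1: 6

6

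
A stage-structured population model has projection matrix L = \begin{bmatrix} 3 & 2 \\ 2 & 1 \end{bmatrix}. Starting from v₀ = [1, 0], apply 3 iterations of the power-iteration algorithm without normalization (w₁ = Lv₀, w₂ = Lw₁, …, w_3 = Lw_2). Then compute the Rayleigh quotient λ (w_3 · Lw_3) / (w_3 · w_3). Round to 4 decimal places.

w1 = Lv₀ = (3, 2)
w2 = Lw1 = (13, 8)
w3 = Lw2 = (55, 34)
Lw3 = (233, 144)
w3·Lw3 = 55·233 + 34·144 = 17711; w3·w3 = 55·55 + 34·34 = 4181
λ ≈ 17711/4181 = 4.2361

4.2361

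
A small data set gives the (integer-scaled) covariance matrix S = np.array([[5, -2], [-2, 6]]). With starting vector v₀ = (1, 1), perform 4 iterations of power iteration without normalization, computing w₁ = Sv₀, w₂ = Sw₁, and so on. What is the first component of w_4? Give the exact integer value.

-193

w1 = Sv₀ = (5·1 + (-2)·1; (-2)·1 + 6·1) = (3, 4)
w2 = Sw1 = (5·3 + (-2)·4; (-2)·3 + 6·4) = (7, 18)
w3 = Sw2 = (-1, 94)
w4 = Sw3 = (-193, 566)
The requested component of w4 is -193.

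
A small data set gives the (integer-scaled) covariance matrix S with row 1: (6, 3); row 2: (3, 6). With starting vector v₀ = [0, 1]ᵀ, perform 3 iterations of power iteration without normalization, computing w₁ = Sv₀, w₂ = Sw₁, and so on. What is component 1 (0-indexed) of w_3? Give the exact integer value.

w1 = Sv₀ = (3, 6)
w2 = Sw1 = (36, 45)
w3 = Sw2 = (351, 378)
The requested component of w3 is 378.

378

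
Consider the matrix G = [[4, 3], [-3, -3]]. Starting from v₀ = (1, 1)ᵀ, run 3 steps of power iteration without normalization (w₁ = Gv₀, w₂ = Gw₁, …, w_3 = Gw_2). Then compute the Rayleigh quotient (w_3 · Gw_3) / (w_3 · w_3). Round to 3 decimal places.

w1 = Gv₀ = (7, -6)
w2 = Gw1 = (10, -3)
w3 = Gw2 = (31, -21)
Gw3 = (61, -30)
w3·Gw3 = 31·61 + (-21)·(-30) = 2521; w3·w3 = 31·31 + (-21)·(-21) = 1402
λ ≈ 2521/1402 = 1.798

1.798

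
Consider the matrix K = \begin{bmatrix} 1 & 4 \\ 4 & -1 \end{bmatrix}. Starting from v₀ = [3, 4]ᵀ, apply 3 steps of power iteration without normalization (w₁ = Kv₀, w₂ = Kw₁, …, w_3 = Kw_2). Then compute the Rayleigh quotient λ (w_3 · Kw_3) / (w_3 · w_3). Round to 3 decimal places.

λ ≈ 3.560

w1 = Kv₀ = (1·3 + 4·4; 4·3 + (-1)·4) = (19, 8)
w2 = Kw1 = (1·19 + 4·8; 4·19 + (-1)·8) = (51, 68)
w3 = Kw2 = (323, 136)
Kw3 = (867, 1156)
w3·Kw3 = 323·867 + 136·1156 = 437257; w3·w3 = 323·323 + 136·136 = 122825
λ ≈ 437257/122825 = 3.560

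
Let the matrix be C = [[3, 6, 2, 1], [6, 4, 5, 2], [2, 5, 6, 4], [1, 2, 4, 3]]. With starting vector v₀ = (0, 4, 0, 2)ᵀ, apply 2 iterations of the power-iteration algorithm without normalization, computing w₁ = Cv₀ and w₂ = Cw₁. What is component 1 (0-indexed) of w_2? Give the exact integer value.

404

w1 = Cv₀ = (26, 20, 28, 14)
w2 = Cw1 = (268, 404, 376, 220)
The requested component of w2 is 404.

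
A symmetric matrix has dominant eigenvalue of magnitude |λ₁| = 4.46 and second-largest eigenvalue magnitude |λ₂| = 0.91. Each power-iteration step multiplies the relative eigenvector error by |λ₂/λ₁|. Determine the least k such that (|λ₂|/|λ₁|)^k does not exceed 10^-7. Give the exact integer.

|λ₂/λ₁| = 0.91/4.46 = 0.20404
Need k ≥ ln(10^-7) / ln(0.20404) = -16.1181 / -1.5895 ≈ 10.141
Smallest integer k satisfying the bound: 11

11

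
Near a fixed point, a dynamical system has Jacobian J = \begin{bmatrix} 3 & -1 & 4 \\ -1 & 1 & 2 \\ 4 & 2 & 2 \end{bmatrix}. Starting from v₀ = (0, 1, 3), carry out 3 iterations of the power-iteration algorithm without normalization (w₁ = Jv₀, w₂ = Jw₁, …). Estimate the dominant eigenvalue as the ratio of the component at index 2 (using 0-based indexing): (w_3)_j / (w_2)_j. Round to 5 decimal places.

w1 = Jv₀ = (11, 7, 8)
w2 = Jw1 = (58, 12, 74)
w3 = Jw2 = (458, 102, 404)
Ratio at component: 404 / 74 = 5.45946

5.45946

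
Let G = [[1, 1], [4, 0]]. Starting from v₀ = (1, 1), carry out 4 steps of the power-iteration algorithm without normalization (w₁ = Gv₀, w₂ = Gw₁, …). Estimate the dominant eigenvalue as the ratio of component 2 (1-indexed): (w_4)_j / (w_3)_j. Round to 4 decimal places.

w1 = Gv₀ = (1·1 + 1·1; 4·1 + 0·1) = (2, 4)
w2 = Gw1 = (1·2 + 1·4; 4·2 + 0·4) = (6, 8)
w3 = Gw2 = (14, 24)
w4 = Gw3 = (38, 56)
Ratio at component: 56 / 24 = 2.3333

λ ≈ 2.3333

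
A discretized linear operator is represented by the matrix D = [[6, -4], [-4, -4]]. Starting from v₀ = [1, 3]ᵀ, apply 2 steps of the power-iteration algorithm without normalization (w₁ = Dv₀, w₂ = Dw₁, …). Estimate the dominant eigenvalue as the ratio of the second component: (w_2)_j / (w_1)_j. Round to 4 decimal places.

-5.5000

w1 = Dv₀ = (-6, -16)
w2 = Dw1 = (28, 88)
Ratio at component: 88 / -16 = -5.5000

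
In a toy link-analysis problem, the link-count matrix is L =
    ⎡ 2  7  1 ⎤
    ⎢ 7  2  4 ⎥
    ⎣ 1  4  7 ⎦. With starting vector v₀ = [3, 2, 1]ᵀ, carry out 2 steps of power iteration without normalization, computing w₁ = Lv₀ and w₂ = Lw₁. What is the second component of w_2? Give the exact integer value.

277

w1 = Lv₀ = (21, 29, 18)
w2 = Lw1 = (263, 277, 263)
The requested component of w2 is 277.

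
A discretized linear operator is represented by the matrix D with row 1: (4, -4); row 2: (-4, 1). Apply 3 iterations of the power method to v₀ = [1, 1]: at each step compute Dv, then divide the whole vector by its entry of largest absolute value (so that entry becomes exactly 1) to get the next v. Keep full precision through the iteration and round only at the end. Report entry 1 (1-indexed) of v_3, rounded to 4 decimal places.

1.0000

Dv0 = (0.00000, -3.00000); divide by -3.00000 → v1 = (0.00000, 1.00000)
Dv1 = (-4.00000, 1.00000); divide by -4.00000 → v2 = (1.00000, -0.25000)
Dv2 = (5.00000, -4.25000); divide by 5.00000 → v3 = (1.00000, -0.85000)
Requested entry of v3: 60/60 = 1.0000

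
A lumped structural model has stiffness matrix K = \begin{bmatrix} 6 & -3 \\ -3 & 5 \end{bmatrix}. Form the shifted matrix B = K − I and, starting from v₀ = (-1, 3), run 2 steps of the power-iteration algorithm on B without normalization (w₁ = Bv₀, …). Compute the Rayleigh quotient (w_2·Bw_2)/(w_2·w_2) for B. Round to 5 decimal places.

7.53824

B = K − I has rows (5, -3); (-3, 4)
w1 = Bv₀ = (-14, 15)
w2 = Bw1 = (-115, 102)
Bw2 = (-881, 753)
w2·Bw2 = 178121; w2·w2 = 23629; μ ≈ 178121/23629 = 7.53824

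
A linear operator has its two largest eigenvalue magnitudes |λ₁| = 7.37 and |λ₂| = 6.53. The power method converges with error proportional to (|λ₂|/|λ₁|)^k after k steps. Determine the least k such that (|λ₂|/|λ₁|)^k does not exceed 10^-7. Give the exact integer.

|λ₂/λ₁| = 6.53/7.37 = 0.88602
Need k ≥ ln(10^-7) / ln(0.88602) = -16.1181 / -0.1210 ≈ 133.196
Smallest integer k satisfying the bound: 134

134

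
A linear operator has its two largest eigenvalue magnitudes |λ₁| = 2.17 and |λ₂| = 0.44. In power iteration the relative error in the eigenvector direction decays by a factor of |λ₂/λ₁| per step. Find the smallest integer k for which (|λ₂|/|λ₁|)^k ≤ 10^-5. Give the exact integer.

|λ₂/λ₁| = 0.44/2.17 = 0.20276
Need k ≥ ln(10^-5) / ln(0.20276) = -11.5129 / -1.5957 ≈ 7.215
Smallest integer k satisfying the bound: 8

8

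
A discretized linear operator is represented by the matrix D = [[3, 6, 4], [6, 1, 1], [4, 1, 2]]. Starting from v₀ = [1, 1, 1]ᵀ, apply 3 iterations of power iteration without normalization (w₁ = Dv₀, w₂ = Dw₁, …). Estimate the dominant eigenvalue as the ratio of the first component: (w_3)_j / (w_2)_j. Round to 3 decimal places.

w1 = Dv₀ = (3·1 + 6·1 + 4·1; 6·1 + 1·1 + 1·1; 4·1 + 1·1 + 2·1) = (13, 8, 7)
w2 = Dw1 = (3·13 + 6·8 + 4·7; 6·13 + 1·8 + 1·7; 4·13 + 1·8 + 2·7) = (115, 93, 74)
w3 = Dw2 = (1199, 857, 701)
Ratio at component: 1199 / 115 = 10.426

λ ≈ 10.426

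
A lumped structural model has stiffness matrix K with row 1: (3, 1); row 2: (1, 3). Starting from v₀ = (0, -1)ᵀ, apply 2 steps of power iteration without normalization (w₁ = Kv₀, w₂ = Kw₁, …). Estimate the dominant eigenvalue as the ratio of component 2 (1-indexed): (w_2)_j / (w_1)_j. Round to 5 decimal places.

w1 = Kv₀ = (3·0 + 1·(-1); 1·0 + 3·(-1)) = (-1, -3)
w2 = Kw1 = (3·(-1) + 1·(-3); 1·(-1) + 3·(-3)) = (-6, -10)
Ratio at component: -10 / -3 = 3.33333

λ ≈ 3.33333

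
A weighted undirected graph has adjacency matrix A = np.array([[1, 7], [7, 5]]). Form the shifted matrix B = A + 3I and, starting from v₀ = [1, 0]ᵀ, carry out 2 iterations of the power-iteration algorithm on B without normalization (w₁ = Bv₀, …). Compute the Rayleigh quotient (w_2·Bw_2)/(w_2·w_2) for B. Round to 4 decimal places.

B = A + 3I has rows (4, 7); (7, 8)
w1 = Bv₀ = (4·1 + 7·0; 7·1 + 8·0) = (4, 7)
w2 = Bw1 = (4·4 + 7·7; 7·4 + 8·7) = (65, 84)
Bw2 = (848, 1127)
w2·Bw2 = 149788; w2·w2 = 11281; μ ≈ 149788/11281 = 13.2779

μ ≈ 13.2779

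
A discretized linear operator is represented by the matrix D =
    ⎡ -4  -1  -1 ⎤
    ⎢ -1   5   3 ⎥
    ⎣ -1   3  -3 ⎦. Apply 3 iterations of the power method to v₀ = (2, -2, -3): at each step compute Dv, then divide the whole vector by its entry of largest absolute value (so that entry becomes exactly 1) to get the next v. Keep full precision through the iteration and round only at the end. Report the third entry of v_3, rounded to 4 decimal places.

0.1955

Dv0 = (-3.00000, -21.00000, 1.00000); divide by -21.00000 → v1 = (0.14286, 1.00000, -0.04762)
Dv1 = (-1.52381, 4.71429, 3.00000); divide by 4.71429 → v2 = (-0.32323, 1.00000, 0.63636)
Dv2 = (-0.34343, 7.23232, 1.41414); divide by 7.23232 → v3 = (-0.04749, 1.00000, 0.19553)
Requested entry of v3: -140/-716 = 0.1955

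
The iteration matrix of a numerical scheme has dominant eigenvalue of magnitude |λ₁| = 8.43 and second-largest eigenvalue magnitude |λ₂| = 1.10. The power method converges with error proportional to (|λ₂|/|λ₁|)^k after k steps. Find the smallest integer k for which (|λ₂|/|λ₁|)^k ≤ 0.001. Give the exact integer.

|λ₂/λ₁| = 1.10/8.43 = 0.13049
Need k ≥ ln(0.001) / ln(0.13049) = -6.9078 / -2.0365 ≈ 3.392
Smallest integer k satisfying the bound: 4

4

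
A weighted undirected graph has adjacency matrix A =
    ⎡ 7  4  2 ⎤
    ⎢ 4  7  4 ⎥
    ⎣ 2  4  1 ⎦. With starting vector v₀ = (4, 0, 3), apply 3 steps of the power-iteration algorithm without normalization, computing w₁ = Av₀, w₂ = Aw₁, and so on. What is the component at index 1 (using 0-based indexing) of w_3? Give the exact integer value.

4884

w1 = Av₀ = (7·4 + 4·0 + 2·3; 4·4 + 7·0 + 4·3; 2·4 + 4·0 + 1·3) = (34, 28, 11)
w2 = Aw1 = (7·34 + 4·28 + 2·11; 4·34 + 7·28 + 4·11; 2·34 + 4·28 + 1·11) = (372, 376, 191)
w3 = Aw2 = (4490, 4884, 2439)
The requested component of w3 is 4884.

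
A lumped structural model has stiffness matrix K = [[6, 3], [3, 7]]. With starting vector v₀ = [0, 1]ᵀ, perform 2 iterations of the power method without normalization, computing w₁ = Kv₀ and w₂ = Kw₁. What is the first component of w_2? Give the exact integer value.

39

w1 = Kv₀ = (6·0 + 3·1; 3·0 + 7·1) = (3, 7)
w2 = Kw1 = (6·3 + 3·7; 3·3 + 7·7) = (39, 58)
The requested component of w2 is 39.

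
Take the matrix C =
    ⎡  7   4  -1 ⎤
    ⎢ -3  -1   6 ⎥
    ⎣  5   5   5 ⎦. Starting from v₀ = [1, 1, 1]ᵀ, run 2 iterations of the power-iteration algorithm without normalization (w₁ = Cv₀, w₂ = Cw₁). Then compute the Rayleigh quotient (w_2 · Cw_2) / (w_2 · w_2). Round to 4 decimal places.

w1 = Cv₀ = (7·1 + 4·1 + (-1)·1; (-3)·1 + (-1)·1 + 6·1; 5·1 + 5·1 + 5·1) = (10, 2, 15)
w2 = Cw1 = (7·10 + 4·2 + (-1)·15; (-3)·10 + (-1)·2 + 6·15; 5·10 + 5·2 + 5·15) = (63, 58, 135)
Cw2 = (538, 563, 1280)
w2·Cw2 = 63·538 + 58·563 + 135·1280 = 239348; w2·w2 = 63·63 + 58·58 + 135·135 = 25558
λ ≈ 239348/25558 = 9.3649

9.3649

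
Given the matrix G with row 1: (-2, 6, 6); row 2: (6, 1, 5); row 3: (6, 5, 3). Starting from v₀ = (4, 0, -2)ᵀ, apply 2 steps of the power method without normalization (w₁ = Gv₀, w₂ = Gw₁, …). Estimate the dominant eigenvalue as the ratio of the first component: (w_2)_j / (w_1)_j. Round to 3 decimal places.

w1 = Gv₀ = (-20, 14, 18)
w2 = Gw1 = (232, -16, 4)
Ratio at component: 232 / -20 = -11.600

-11.600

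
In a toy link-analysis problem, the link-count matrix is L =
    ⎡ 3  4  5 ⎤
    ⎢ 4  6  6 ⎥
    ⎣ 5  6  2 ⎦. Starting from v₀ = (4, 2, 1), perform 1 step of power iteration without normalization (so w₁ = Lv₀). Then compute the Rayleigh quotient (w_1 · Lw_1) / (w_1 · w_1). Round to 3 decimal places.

w1 = Lv₀ = (3·4 + 4·2 + 5·1; 4·4 + 6·2 + 6·1; 5·4 + 6·2 + 2·1) = (25, 34, 34)
Lw1 = (381, 508, 397)
w1·Lw1 = 25·381 + 34·508 + 34·397 = 40295; w1·w1 = 25·25 + 34·34 + 34·34 = 2937
λ ≈ 40295/2937 = 13.720

13.720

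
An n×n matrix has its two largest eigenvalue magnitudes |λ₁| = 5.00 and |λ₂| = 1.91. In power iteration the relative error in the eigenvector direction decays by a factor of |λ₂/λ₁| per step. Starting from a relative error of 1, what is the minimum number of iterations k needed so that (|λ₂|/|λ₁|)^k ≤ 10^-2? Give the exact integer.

5

|λ₂/λ₁| = 1.91/5.00 = 0.38200
Need k ≥ ln(10^-2) / ln(0.38200) = -4.6052 / -0.9623 ≈ 4.785
Smallest integer k satisfying the bound: 5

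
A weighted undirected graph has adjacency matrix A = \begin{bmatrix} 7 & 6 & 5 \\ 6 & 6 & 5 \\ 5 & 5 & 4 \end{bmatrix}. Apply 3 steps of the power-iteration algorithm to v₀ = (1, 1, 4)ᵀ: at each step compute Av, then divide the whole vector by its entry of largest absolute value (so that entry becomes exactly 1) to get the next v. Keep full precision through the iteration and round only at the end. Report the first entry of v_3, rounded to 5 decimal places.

1.00000

Av0 = (33.000000, 32.000000, 26.000000); divide by 33.000000 → v1 = (1.000000, 0.969697, 0.787879)
Av1 = (16.757576, 15.757576, 13.000000); divide by 16.757576 → v2 = (1.000000, 0.940325, 0.775769)
Av2 = (16.520796, 15.520796, 12.804702); divide by 16.520796 → v3 = (1.000000, 0.939470, 0.775066)
Requested entry of v3: 9136/9136 = 1.00000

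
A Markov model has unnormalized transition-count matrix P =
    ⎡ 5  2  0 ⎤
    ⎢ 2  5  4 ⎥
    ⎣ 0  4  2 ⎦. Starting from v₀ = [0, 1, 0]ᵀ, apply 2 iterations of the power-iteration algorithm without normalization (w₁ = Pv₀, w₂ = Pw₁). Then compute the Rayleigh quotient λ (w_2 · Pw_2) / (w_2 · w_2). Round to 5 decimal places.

8.53007

w1 = Pv₀ = (5·0 + 2·1 + 0·0; 2·0 + 5·1 + 4·0; 0·0 + 4·1 + 2·0) = (2, 5, 4)
w2 = Pw1 = (5·2 + 2·5 + 0·4; 2·2 + 5·5 + 4·4; 0·2 + 4·5 + 2·4) = (20, 45, 28)
Pw2 = (190, 377, 236)
w2·Pw2 = 20·190 + 45·377 + 28·236 = 27373; w2·w2 = 20·20 + 45·45 + 28·28 = 3209
λ ≈ 27373/3209 = 8.53007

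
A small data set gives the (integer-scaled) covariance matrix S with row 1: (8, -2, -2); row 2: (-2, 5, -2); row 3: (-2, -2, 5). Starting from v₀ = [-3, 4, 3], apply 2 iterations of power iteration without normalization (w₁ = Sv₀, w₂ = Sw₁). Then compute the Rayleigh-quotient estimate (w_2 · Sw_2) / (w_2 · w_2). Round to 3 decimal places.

λ ≈ 9.255

w1 = Sv₀ = (8·(-3) + (-2)·4 + (-2)·3; (-2)·(-3) + 5·4 + (-2)·3; (-2)·(-3) + (-2)·4 + 5·3) = (-38, 20, 13)
w2 = Sw1 = (8·(-38) + (-2)·20 + (-2)·13; (-2)·(-38) + 5·20 + (-2)·13; (-2)·(-38) + (-2)·20 + 5·13) = (-370, 150, 101)
Sw2 = (-3462, 1288, 945)
w2·Sw2 = (-370)·(-3462) + 150·1288 + 101·945 = 1569585; w2·w2 = (-370)·(-370) + 150·150 + 101·101 = 169601
λ ≈ 1569585/169601 = 9.255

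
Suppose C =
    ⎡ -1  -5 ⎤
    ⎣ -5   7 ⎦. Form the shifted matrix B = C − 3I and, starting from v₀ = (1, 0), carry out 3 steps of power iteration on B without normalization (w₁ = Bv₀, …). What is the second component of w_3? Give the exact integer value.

B = C − 3I has rows (-4, -5); (-5, 4)
w1 = Bv₀ = ((-4)·1 + (-5)·0; (-5)·1 + 4·0) = (-4, -5)
w2 = Bw1 = ((-4)·(-4) + (-5)·(-5); (-5)·(-4) + 4·(-5)) = (41, 0)
w3 = Bw2 = (-164, -205)
Requested component of w3: -205

-205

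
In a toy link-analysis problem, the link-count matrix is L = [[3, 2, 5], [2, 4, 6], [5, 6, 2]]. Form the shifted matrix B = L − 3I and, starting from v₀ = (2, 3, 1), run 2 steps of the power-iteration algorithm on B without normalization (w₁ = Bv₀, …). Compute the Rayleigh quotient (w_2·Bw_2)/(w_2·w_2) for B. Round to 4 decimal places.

7.5782

B = L − 3I has rows (0, 2, 5); (2, 1, 6); (5, 6, -1)
w1 = Bv₀ = (11, 13, 27)
w2 = Bw1 = (161, 197, 106)
Bw2 = (924, 1155, 1881)
w2·Bw2 = 575685; w2·w2 = 75966; μ ≈ 575685/75966 = 7.5782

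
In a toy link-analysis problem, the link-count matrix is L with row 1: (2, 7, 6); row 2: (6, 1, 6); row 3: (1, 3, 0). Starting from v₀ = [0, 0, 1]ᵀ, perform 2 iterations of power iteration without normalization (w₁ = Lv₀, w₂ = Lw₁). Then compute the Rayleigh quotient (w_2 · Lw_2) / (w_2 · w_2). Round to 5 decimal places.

w1 = Lv₀ = (2·0 + 7·0 + 6·1; 6·0 + 1·0 + 6·1; 1·0 + 3·0 + 0·1) = (6, 6, 0)
w2 = Lw1 = (2·6 + 7·6 + 6·0; 6·6 + 1·6 + 6·0; 1·6 + 3·6 + 0·0) = (54, 42, 24)
Lw2 = (546, 510, 180)
w2·Lw2 = 54·546 + 42·510 + 24·180 = 55224; w2·w2 = 54·54 + 42·42 + 24·24 = 5256
λ ≈ 55224/5256 = 10.50685

λ ≈ 10.50685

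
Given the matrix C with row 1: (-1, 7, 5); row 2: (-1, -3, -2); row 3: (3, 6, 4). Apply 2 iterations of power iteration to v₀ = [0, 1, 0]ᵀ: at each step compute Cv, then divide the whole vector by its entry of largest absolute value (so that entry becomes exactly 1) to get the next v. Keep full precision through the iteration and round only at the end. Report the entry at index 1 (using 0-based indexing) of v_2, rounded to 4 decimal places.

-0.3704

Cv0 = (7.00000, -3.00000, 6.00000); divide by 7.00000 → v1 = (1.00000, -0.42857, 0.85714)
Cv1 = (0.28571, -1.42857, 3.85714); divide by 3.85714 → v2 = (0.07407, -0.37037, 1.00000)
Requested entry of v2: -10/27 = -0.3704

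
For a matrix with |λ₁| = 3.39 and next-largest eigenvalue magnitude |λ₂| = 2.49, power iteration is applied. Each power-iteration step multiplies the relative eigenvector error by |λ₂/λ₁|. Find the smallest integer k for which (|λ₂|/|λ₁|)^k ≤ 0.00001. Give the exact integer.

|λ₂/λ₁| = 2.49/3.39 = 0.73451
Need k ≥ ln(0.00001) / ln(0.73451) = -11.5129 / -0.3085 ≈ 37.313
Smallest integer k satisfying the bound: 38

38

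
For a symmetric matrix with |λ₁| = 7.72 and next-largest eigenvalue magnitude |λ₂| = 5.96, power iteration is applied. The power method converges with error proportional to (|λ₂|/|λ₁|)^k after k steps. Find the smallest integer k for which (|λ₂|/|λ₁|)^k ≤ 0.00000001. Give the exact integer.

|λ₂/λ₁| = 5.96/7.72 = 0.77202
Need k ≥ ln(0.00000001) / ln(0.77202) = -18.4207 / -0.2587 ≈ 71.193
Smallest integer k satisfying the bound: 72

72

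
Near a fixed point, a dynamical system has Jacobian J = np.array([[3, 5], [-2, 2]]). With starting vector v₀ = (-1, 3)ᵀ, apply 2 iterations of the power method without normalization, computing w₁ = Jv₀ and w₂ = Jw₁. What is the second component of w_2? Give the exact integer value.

w1 = Jv₀ = (12, 8)
w2 = Jw1 = (76, -8)
The requested component of w2 is -8.

-8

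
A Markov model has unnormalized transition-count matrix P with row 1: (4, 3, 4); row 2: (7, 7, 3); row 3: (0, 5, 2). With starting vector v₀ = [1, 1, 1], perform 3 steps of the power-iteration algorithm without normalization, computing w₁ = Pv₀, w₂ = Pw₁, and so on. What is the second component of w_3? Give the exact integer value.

w1 = Pv₀ = (11, 17, 7)
w2 = Pw1 = (123, 217, 99)
w3 = Pw2 = (1539, 2677, 1283)
The requested component of w3 is 2677.

2677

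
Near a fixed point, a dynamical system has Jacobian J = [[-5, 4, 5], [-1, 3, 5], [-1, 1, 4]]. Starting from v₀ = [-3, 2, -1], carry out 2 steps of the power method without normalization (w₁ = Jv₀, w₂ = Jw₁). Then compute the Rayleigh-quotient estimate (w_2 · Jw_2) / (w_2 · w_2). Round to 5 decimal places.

w1 = Jv₀ = (18, 4, 1)
w2 = Jw1 = (-69, -1, -10)
Jw2 = (291, 16, 28)
w2·Jw2 = (-69)·291 + (-1)·16 + (-10)·28 = -20375; w2·w2 = (-69)·(-69) + (-1)·(-1) + (-10)·(-10) = 4862
λ ≈ -20375/4862 = -4.19066

λ ≈ -4.19066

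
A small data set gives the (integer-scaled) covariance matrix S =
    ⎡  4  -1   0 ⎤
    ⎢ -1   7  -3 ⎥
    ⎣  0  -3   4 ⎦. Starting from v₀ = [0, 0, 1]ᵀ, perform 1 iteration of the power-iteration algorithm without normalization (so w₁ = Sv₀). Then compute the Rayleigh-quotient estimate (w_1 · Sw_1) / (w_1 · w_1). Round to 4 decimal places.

w1 = Sv₀ = (0, -3, 4)
Sw1 = (3, -33, 25)
w1·Sw1 = 0·3 + (-3)·(-33) + 4·25 = 199; w1·w1 = 0·0 + (-3)·(-3) + 4·4 = 25
λ ≈ 199/25 = 7.9600

λ ≈ 7.9600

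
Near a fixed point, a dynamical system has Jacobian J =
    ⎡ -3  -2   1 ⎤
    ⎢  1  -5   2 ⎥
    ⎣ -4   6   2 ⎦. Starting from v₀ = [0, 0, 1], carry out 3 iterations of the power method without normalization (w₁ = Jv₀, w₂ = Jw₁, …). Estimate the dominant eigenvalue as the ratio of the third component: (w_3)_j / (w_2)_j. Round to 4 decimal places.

w1 = Jv₀ = (1, 2, 2)
w2 = Jw1 = (-5, -5, 12)
w3 = Jw2 = (37, 44, 14)
Ratio at component: 14 / 12 = 1.1667

1.1667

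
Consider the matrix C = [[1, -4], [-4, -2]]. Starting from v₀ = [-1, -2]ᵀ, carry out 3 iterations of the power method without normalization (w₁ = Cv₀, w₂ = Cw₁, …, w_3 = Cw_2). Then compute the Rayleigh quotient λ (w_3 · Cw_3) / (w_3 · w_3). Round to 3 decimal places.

λ ≈ -4.729

w1 = Cv₀ = (7, 8)
w2 = Cw1 = (-25, -44)
w3 = Cw2 = (151, 188)
Cw3 = (-601, -980)
w3·Cw3 = 151·(-601) + 188·(-980) = -274991; w3·w3 = 151·151 + 188·188 = 58145
λ ≈ -274991/58145 = -4.729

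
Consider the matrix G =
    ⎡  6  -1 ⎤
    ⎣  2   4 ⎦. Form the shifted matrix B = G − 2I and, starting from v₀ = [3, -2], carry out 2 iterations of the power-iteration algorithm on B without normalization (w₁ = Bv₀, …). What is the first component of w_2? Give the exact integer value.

54

B = G − 2I has rows (4, -1); (2, 2)
w1 = Bv₀ = (4·3 + (-1)·(-2); 2·3 + 2·(-2)) = (14, 2)
w2 = Bw1 = (4·14 + (-1)·2; 2·14 + 2·2) = (54, 32)
Requested component of w2: 54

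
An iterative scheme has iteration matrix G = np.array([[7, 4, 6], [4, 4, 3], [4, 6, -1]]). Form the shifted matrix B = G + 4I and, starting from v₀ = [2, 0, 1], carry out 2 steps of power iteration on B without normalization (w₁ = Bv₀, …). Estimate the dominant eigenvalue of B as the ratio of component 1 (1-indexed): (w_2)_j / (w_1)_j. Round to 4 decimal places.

B = G + 4I has rows (11, 4, 6); (4, 8, 3); (4, 6, 3)
w1 = Bv₀ = (11·2 + 4·0 + 6·1; 4·2 + 8·0 + 3·1; 4·2 + 6·0 + 3·1) = (28, 11, 11)
w2 = Bw1 = (11·28 + 4·11 + 6·11; 4·28 + 8·11 + 3·11; 4·28 + 6·11 + 3·11) = (418, 233, 211)
Ratio: 418/28 = 14.9286

14.9286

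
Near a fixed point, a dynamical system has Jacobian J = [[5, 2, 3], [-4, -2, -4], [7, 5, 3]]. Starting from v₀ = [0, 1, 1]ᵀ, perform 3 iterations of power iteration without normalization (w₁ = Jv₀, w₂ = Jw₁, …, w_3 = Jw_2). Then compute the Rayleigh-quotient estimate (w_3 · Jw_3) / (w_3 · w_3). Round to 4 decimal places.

w1 = Jv₀ = (5·0 + 2·1 + 3·1; (-4)·0 + (-2)·1 + (-4)·1; 7·0 + 5·1 + 3·1) = (5, -6, 8)
w2 = Jw1 = (5·5 + 2·(-6) + 3·8; (-4)·5 + (-2)·(-6) + (-4)·8; 7·5 + 5·(-6) + 3·8) = (37, -40, 29)
w3 = Jw2 = (192, -184, 146)
Jw3 = (1030, -984, 862)
w3·Jw3 = 192·1030 + (-184)·(-984) + 146·862 = 504668; w3·w3 = 192·192 + (-184)·(-184) + 146·146 = 92036
λ ≈ 504668/92036 = 5.4834

5.4834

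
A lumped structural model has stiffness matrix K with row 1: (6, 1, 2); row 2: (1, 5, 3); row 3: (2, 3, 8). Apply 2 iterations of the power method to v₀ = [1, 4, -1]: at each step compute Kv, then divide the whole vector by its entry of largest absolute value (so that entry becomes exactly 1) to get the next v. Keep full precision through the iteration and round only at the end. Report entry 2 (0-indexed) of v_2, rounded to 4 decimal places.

1.0000

Kv0 = (8.00000, 18.00000, 6.00000); divide by 18.00000 → v1 = (0.44444, 1.00000, 0.33333)
Kv1 = (4.33333, 6.44444, 6.55556); divide by 6.55556 → v2 = (0.66102, 0.98305, 1.00000)
Requested entry of v2: 118/118 = 1.0000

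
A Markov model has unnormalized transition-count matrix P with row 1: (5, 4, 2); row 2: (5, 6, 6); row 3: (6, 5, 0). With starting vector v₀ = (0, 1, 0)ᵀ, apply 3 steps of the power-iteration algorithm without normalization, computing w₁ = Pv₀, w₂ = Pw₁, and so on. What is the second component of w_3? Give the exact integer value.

w1 = Pv₀ = (4, 6, 5)
w2 = Pw1 = (54, 86, 54)
w3 = Pw2 = (722, 1110, 754)
The requested component of w3 is 1110.

1110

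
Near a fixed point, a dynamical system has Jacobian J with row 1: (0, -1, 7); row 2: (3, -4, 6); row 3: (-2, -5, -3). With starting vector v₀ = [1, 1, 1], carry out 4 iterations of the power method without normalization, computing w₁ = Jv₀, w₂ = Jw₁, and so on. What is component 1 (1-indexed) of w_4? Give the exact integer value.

3386

w1 = Jv₀ = (6, 5, -10)
w2 = Jw1 = (-75, -62, -7)
w3 = Jw2 = (13, -19, 481)
w4 = Jw3 = (3386, 3001, -1374)
The requested component of w4 is 3386.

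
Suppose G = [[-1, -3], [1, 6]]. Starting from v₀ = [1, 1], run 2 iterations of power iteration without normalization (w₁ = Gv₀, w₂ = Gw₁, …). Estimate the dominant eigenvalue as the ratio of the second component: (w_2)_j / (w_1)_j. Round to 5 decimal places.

w1 = Gv₀ = ((-1)·1 + (-3)·1; 1·1 + 6·1) = (-4, 7)
w2 = Gw1 = ((-1)·(-4) + (-3)·7; 1·(-4) + 6·7) = (-17, 38)
Ratio at component: 38 / 7 = 5.42857

λ ≈ 5.42857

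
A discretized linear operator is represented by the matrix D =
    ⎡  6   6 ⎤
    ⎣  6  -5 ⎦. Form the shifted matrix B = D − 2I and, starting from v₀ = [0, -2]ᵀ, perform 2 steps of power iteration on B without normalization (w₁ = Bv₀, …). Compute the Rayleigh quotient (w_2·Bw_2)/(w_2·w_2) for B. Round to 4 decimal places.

B = D − 2I has rows (4, 6); (6, -7)
w1 = Bv₀ = (4·0 + 6·(-2); 6·0 + (-7)·(-2)) = (-12, 14)
w2 = Bw1 = (4·(-12) + 6·14; 6·(-12) + (-7)·14) = (36, -170)
Bw2 = (-876, 1406)
w2·Bw2 = -270556; w2·w2 = 30196; μ ≈ -270556/30196 = -8.9600

-8.9600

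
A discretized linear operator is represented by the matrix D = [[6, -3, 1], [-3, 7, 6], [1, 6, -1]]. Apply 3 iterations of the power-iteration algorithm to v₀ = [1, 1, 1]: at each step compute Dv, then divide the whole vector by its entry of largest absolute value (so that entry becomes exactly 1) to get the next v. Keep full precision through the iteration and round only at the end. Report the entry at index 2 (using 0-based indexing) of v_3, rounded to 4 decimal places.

0.5030

Dv0 = (4.00000, 10.00000, 6.00000); divide by 10.00000 → v1 = (0.40000, 1.00000, 0.60000)
Dv1 = (0.00000, 9.40000, 5.80000); divide by 9.40000 → v2 = (0.00000, 1.00000, 0.61702)
Dv2 = (-2.38298, 10.70213, 5.38298); divide by 10.70213 → v3 = (-0.22266, 1.00000, 0.50298)
Requested entry of v3: 506/1006 = 0.5030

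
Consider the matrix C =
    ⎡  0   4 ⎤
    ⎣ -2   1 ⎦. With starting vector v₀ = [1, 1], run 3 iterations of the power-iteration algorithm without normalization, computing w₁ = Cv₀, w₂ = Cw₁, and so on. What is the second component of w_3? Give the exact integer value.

w1 = Cv₀ = (0·1 + 4·1; (-2)·1 + 1·1) = (4, -1)
w2 = Cw1 = (0·4 + 4·(-1); (-2)·4 + 1·(-1)) = (-4, -9)
w3 = Cw2 = (-36, -1)
The requested component of w3 is -1.

-1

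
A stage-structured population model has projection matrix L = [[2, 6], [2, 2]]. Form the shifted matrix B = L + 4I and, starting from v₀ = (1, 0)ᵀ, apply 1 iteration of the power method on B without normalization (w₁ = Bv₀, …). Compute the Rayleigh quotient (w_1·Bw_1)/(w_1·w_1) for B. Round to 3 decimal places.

μ ≈ 8.400

B = L + 4I has rows (6, 6); (2, 6)
w1 = Bv₀ = (6·1 + 6·0; 2·1 + 6·0) = (6, 2)
Bw1 = (48, 24)
w1·Bw1 = 336; w1·w1 = 40; μ ≈ 336/40 = 8.400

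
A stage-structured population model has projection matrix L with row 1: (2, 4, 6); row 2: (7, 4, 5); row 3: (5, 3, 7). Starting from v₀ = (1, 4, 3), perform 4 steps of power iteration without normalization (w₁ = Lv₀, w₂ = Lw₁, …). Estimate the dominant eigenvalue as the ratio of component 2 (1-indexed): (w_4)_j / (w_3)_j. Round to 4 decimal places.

λ ≈ 14.3465

w1 = Lv₀ = (36, 38, 38)
w2 = Lw1 = (452, 594, 560)
w3 = Lw2 = (6640, 8340, 7962)
w4 = Lw3 = (94412, 119650, 113954)
Ratio at component: 119650 / 8340 = 14.3465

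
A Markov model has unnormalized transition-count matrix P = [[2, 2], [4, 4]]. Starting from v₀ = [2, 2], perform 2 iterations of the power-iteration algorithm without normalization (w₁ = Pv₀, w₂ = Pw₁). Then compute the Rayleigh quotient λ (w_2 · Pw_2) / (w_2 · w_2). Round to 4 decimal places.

6.0000

w1 = Pv₀ = (2·2 + 2·2; 4·2 + 4·2) = (8, 16)
w2 = Pw1 = (2·8 + 2·16; 4·8 + 4·16) = (48, 96)
Pw2 = (288, 576)
w2·Pw2 = 48·288 + 96·576 = 69120; w2·w2 = 48·48 + 96·96 = 11520
λ ≈ 69120/11520 = 6.0000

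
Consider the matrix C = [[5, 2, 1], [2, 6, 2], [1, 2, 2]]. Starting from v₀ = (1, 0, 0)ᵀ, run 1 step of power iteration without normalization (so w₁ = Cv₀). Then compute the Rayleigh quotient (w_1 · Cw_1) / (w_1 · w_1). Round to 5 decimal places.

6.96667

w1 = Cv₀ = (5·1 + 2·0 + 1·0; 2·1 + 6·0 + 2·0; 1·1 + 2·0 + 2·0) = (5, 2, 1)
Cw1 = (30, 24, 11)
w1·Cw1 = 5·30 + 2·24 + 1·11 = 209; w1·w1 = 5·5 + 2·2 + 1·1 = 30
λ ≈ 209/30 = 6.96667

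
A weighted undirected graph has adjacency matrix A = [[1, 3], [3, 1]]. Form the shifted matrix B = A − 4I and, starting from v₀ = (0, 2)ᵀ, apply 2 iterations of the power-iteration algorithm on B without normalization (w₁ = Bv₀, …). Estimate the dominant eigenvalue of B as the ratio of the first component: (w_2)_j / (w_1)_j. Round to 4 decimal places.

B = A − 4I has rows (-3, 3); (3, -3)
w1 = Bv₀ = ((-3)·0 + 3·2; 3·0 + (-3)·2) = (6, -6)
w2 = Bw1 = ((-3)·6 + 3·(-6); 3·6 + (-3)·(-6)) = (-36, 36)
Ratio: -36/6 = -6.0000

μ ≈ -6.0000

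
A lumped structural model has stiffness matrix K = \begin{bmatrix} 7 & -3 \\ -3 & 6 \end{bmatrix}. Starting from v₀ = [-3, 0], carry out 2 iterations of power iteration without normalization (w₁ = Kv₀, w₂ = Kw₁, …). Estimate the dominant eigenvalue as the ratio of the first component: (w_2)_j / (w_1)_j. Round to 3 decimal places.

w1 = Kv₀ = (7·(-3) + (-3)·0; (-3)·(-3) + 6·0) = (-21, 9)
w2 = Kw1 = (7·(-21) + (-3)·9; (-3)·(-21) + 6·9) = (-174, 117)
Ratio at component: -174 / -21 = 8.286

λ ≈ 8.286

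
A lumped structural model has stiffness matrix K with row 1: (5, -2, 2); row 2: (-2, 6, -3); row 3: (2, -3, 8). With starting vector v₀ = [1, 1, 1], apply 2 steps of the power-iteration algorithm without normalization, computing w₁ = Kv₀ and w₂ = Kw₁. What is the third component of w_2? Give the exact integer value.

63

w1 = Kv₀ = (5, 1, 7)
w2 = Kw1 = (37, -25, 63)
The requested component of w2 is 63.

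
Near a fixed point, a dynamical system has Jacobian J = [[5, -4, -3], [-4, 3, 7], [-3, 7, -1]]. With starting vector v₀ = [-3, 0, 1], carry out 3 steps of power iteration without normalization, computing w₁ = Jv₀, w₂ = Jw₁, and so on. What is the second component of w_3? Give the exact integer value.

2568

w1 = Jv₀ = (5·(-3) + (-4)·0 + (-3)·1; (-4)·(-3) + 3·0 + 7·1; (-3)·(-3) + 7·0 + (-1)·1) = (-18, 19, 8)
w2 = Jw1 = (5·(-18) + (-4)·19 + (-3)·8; (-4)·(-18) + 3·19 + 7·8; (-3)·(-18) + 7·19 + (-1)·8) = (-190, 185, 179)
w3 = Jw2 = (-2227, 2568, 1686)
The requested component of w3 is 2568.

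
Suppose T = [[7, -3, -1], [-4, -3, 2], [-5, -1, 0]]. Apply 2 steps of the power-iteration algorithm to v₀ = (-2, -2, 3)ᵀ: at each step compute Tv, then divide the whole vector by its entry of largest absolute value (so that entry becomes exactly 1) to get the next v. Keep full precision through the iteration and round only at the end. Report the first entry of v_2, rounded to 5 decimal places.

1.00000

Tv0 = (-11.000000, 20.000000, 12.000000); divide by 20.000000 → v1 = (-0.550000, 1.000000, 0.600000)
Tv1 = (-7.450000, 0.400000, 1.750000); divide by -7.450000 → v2 = (1.000000, -0.053691, -0.234899)
Requested entry of v2: -149/-149 = 1.00000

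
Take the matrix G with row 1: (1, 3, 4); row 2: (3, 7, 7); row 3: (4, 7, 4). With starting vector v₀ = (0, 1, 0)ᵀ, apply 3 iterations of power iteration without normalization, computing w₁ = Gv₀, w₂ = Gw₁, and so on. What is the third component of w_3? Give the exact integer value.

1313

w1 = Gv₀ = (1·0 + 3·1 + 4·0; 3·0 + 7·1 + 7·0; 4·0 + 7·1 + 4·0) = (3, 7, 7)
w2 = Gw1 = (1·3 + 3·7 + 4·7; 3·3 + 7·7 + 7·7; 4·3 + 7·7 + 4·7) = (52, 107, 89)
w3 = Gw2 = (729, 1528, 1313)
The requested component of w3 is 1313.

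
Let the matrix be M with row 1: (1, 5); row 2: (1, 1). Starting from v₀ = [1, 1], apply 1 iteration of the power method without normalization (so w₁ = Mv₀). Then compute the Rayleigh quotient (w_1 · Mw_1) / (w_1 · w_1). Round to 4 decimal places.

w1 = Mv₀ = (6, 2)
Mw1 = (16, 8)
w1·Mw1 = 6·16 + 2·8 = 112; w1·w1 = 6·6 + 2·2 = 40
λ ≈ 112/40 = 2.8000

λ ≈ 2.8000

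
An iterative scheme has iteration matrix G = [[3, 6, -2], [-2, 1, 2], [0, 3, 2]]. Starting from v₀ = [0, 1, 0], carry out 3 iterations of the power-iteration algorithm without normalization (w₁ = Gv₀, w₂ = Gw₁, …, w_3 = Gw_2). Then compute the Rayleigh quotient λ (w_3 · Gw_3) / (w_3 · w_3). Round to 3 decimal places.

w1 = Gv₀ = (6, 1, 3)
w2 = Gw1 = (18, -5, 9)
w3 = Gw2 = (6, -23, 3)
Gw3 = (-126, -29, -63)
w3·Gw3 = 6·(-126) + (-23)·(-29) + 3·(-63) = -278; w3·w3 = 6·6 + (-23)·(-23) + 3·3 = 574
λ ≈ -278/574 = -0.484

-0.484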